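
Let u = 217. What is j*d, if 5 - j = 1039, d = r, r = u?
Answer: -224378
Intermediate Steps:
r = 217
d = 217
j = -1034 (j = 5 - 1*1039 = 5 - 1039 = -1034)
j*d = -1034*217 = -224378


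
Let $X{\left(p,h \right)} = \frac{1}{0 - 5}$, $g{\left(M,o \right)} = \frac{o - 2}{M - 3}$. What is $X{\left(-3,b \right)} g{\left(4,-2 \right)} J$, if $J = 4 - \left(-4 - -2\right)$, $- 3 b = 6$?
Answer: $\frac{24}{5} \approx 4.8$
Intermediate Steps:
$b = -2$ ($b = \left(- \frac{1}{3}\right) 6 = -2$)
$g{\left(M,o \right)} = \frac{-2 + o}{-3 + M}$
$X{\left(p,h \right)} = - \frac{1}{5}$ ($X{\left(p,h \right)} = \frac{1}{-5} = - \frac{1}{5}$)
$J = 6$ ($J = 4 - \left(-4 + 2\right) = 4 - -2 = 4 + 2 = 6$)
$X{\left(-3,b \right)} g{\left(4,-2 \right)} J = - \frac{\frac{1}{-3 + 4} \left(-2 - 2\right)}{5} \cdot 6 = - \frac{1^{-1} \left(-4\right)}{5} \cdot 6 = - \frac{1 \left(-4\right)}{5} \cdot 6 = \left(- \frac{1}{5}\right) \left(-4\right) 6 = \frac{4}{5} \cdot 6 = \frac{24}{5}$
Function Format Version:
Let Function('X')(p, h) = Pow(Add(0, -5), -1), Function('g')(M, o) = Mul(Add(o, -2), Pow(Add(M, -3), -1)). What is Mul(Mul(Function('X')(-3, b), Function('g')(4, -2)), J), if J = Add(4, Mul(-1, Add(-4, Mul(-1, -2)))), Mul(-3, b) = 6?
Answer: Rational(24, 5) ≈ 4.8000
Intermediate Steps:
b = -2 (b = Mul(Rational(-1, 3), 6) = -2)
Function('g')(M, o) = Mul(Pow(Add(-3, M), -1), Add(-2, o)) (Function('g')(M, o) = Mul(Add(-2, o), Pow(Add(-3, M), -1)) = Mul(Pow(Add(-3, M), -1), Add(-2, o)))
Function('X')(p, h) = Rational(-1, 5) (Function('X')(p, h) = Pow(-5, -1) = Rational(-1, 5))
J = 6 (J = Add(4, Mul(-1, Add(-4, 2))) = Add(4, Mul(-1, -2)) = Add(4, 2) = 6)
Mul(Mul(Function('X')(-3, b), Function('g')(4, -2)), J) = Mul(Mul(Rational(-1, 5), Mul(Pow(Add(-3, 4), -1), Add(-2, -2))), 6) = Mul(Mul(Rational(-1, 5), Mul(Pow(1, -1), -4)), 6) = Mul(Mul(Rational(-1, 5), Mul(1, -4)), 6) = Mul(Mul(Rational(-1, 5), -4), 6) = Mul(Rational(4, 5), 6) = Rational(24, 5)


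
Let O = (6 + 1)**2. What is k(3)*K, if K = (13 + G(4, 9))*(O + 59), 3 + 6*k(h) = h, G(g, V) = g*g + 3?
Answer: 0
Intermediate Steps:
G(g, V) = 3 + g**2 (G(g, V) = g**2 + 3 = 3 + g**2)
k(h) = -1/2 + h/6
O = 49 (O = 7**2 = 49)
K = 3456 (K = (13 + (3 + 4**2))*(49 + 59) = (13 + (3 + 16))*108 = (13 + 19)*108 = 32*108 = 3456)
k(3)*K = (-1/2 + (1/6)*3)*3456 = (-1/2 + 1/2)*3456 = 0*3456 = 0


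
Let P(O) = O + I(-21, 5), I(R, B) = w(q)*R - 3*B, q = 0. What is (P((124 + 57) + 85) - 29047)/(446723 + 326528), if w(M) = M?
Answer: -28796/773251 ≈ -0.037240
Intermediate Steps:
I(R, B) = -3*B (I(R, B) = 0*R - 3*B = 0 - 3*B = -3*B)
P(O) = -15 + O (P(O) = O - 3*5 = O - 15 = -15 + O)
(P((124 + 57) + 85) - 29047)/(446723 + 326528) = ((-15 + ((124 + 57) + 85)) - 29047)/(446723 + 326528) = ((-15 + (181 + 85)) - 29047)/773251 = ((-15 + 266) - 29047)*(1/773251) = (251 - 29047)*(1/773251) = -28796*1/773251 = -28796/773251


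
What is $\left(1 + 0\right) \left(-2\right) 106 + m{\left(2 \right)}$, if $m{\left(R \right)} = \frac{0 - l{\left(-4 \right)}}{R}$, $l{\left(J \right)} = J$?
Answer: $-210$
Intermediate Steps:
$m{\left(R \right)} = \frac{4}{R}$ ($m{\left(R \right)} = \frac{0 - -4}{R} = \frac{0 + 4}{R} = \frac{4}{R}$)
$\left(1 + 0\right) \left(-2\right) 106 + m{\left(2 \right)} = \left(1 + 0\right) \left(-2\right) 106 + \frac{4}{2} = 1 \left(-2\right) 106 + 4 \cdot \frac{1}{2} = \left(-2\right) 106 + 2 = -212 + 2 = -210$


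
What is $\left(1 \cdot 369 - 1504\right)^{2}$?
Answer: $1288225$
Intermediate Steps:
$\left(1 \cdot 369 - 1504\right)^{2} = \left(369 - 1504\right)^{2} = \left(-1135\right)^{2} = 1288225$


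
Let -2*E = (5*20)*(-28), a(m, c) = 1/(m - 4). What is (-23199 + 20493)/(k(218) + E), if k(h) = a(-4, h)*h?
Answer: -10824/5491 ≈ -1.9712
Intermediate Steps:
a(m, c) = 1/(-4 + m)
E = 1400 (E = -5*20*(-28)/2 = -50*(-28) = -½*(-2800) = 1400)
k(h) = -h/8 (k(h) = h/(-4 - 4) = h/(-8) = -h/8)
(-23199 + 20493)/(k(218) + E) = (-23199 + 20493)/(-⅛*218 + 1400) = -2706/(-109/4 + 1400) = -2706/5491/4 = -2706*4/5491 = -10824/5491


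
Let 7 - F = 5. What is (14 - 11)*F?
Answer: 6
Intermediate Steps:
F = 2 (F = 7 - 1*5 = 7 - 5 = 2)
(14 - 11)*F = (14 - 11)*2 = 3*2 = 6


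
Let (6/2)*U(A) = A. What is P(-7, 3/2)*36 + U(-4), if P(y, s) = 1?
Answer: 104/3 ≈ 34.667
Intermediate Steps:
U(A) = A/3
P(-7, 3/2)*36 + U(-4) = 1*36 + (⅓)*(-4) = 36 - 4/3 = 104/3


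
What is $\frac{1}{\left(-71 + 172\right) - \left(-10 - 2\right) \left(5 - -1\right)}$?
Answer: $\frac{1}{173} \approx 0.0057803$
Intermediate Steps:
$\frac{1}{\left(-71 + 172\right) - \left(-10 - 2\right) \left(5 - -1\right)} = \frac{1}{101 - - 12 \left(5 + 1\right)} = \frac{1}{101 - \left(-12\right) 6} = \frac{1}{101 - -72} = \frac{1}{101 + 72} = \frac{1}{173}$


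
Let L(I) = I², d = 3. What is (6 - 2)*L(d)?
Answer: 36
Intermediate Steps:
(6 - 2)*L(d) = (6 - 2)*3² = 4*9 = 36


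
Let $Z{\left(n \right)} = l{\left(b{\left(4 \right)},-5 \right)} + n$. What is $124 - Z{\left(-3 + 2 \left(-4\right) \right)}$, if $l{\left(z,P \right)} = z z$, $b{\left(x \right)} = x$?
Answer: $119$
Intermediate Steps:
$l{\left(z,P \right)} = z^{2}$
$Z{\left(n \right)} = 16 + n$ ($Z{\left(n \right)} = 4^{2} + n = 16 + n$)
$124 - Z{\left(-3 + 2 \left(-4\right) \right)} = 124 - \left(16 + \left(-3 + 2 \left(-4\right)\right)\right) = 124 - \left(16 - 11\right) = 124 - 5 = 119$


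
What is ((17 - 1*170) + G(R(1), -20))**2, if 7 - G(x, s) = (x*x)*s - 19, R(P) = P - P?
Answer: 16129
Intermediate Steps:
R(P) = 0
G(x, s) = 26 - s*x**2 (G(x, s) = 7 - ((x*x)*s - 19) = 7 - (x**2*s - 19) = 7 - (s*x**2 - 19) = 7 - (-19 + s*x**2) = 7 + (19 - s*x**2) = 26 - s*x**2)
((17 - 1*170) + G(R(1), -20))**2 = ((17 - 1*170) + (26 - 1*(-20)*0**2))**2 = ((17 - 170) + (26 - 1*(-20)*0))**2 = (-153 + (26 + 0))**2 = (-153 + 26)**2 = (-127)**2 = 16129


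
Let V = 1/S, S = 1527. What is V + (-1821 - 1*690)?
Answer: -3834296/1527 ≈ -2511.0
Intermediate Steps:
V = 1/1527 ≈ 0.00065488
V + (-1821 - 1*690) = 1/1527 + (-1821 - 1*690) = 1/1527 + (-1821 - 690) = 1/1527 - 2511 = -3834296/1527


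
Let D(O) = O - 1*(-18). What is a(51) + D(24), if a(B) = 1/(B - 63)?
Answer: 503/12 ≈ 41.917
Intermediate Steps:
D(O) = 18 + O (D(O) = O + 18 = 18 + O)
a(B) = 1/(-63 + B)
a(51) + D(24) = 1/(-63 + 51) + (18 + 24) = 1/(-12) + 42 = -1/12 + 42 = 503/12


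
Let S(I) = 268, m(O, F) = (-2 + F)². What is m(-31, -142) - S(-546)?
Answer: 20468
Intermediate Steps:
m(-31, -142) - S(-546) = (-2 - 142)² - 1*268 = (-144)² - 268 = 20736 - 268 = 20468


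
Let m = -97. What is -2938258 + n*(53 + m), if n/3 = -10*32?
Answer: -2896018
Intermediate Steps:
n = -960 (n = 3*(-10*32) = 3*(-320) = -960)
-2938258 + n*(53 + m) = -2938258 - 960*(53 - 97) = -2938258 - 960*(-44) = -2938258 + 42240 = -2896018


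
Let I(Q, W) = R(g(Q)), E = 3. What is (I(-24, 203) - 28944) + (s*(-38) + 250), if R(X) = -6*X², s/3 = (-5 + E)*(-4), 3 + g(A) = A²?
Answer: -1999580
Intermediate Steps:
g(A) = -3 + A²
s = 24 (s = 3*((-5 + 3)*(-4)) = 3*(-2*(-4)) = 3*8 = 24)
I(Q, W) = -6*(-3 + Q²)²
(I(-24, 203) - 28944) + (s*(-38) + 250) = (-6*(-3 + (-24)²)² - 28944) + (24*(-38) + 250) = (-6*(-3 + 576)² - 28944) + (-912 + 250) = (-6*573² - 28944) - 662 = (-6*328329 - 28944) - 662 = (-1969974 - 28944) - 662 = -1998918 - 662 = -1999580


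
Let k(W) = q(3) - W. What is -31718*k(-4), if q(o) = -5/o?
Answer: -222026/3 ≈ -74009.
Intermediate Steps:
k(W) = -5/3 - W
-31718*k(-4) = -31718*(-5/3 - 1*(-4)) = -31718*(-5/3 + 4) = -31718*7/3 = -222026/3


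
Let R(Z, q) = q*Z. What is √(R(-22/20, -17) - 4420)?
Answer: I*√440130/10 ≈ 66.342*I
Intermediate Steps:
R(Z, q) = Z*q
√(R(-22/20, -17) - 4420) = √(-22/20*(-17) - 4420) = √(-22*1/20*(-17) - 4420) = √(-11/10*(-17) - 4420) = √(187/10 - 4420) = √(-44013/10) = I*√440130/10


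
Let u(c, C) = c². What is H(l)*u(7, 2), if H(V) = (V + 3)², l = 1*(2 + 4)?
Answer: 3969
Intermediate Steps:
l = 6 (l = 1*6 = 6)
H(V) = (3 + V)²
H(l)*u(7, 2) = (3 + 6)²*7² = 9²*49 = 81*49 = 3969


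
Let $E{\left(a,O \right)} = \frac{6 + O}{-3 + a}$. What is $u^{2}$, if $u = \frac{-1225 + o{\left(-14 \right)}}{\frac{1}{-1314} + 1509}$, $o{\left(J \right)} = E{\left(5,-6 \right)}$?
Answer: $\frac{4145556996}{6290551969} \approx 0.65901$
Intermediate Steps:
$E{\left(a,O \right)} = \frac{6 + O}{-3 + a}$
$o{\left(J \right)} = 0$ ($o{\left(J \right)} = \frac{6 - 6}{-3 + 5} = \frac{1}{2} \cdot 0 = 0$)
$u = - \frac{64386}{79313}$ ($u = \frac{-1225 + 0}{\frac{1}{-1314} + 1509} = - \frac{1225}{- \frac{1}{1314} + 1509} = - \frac{1225}{\frac{1982825}{1314}} = \left(-1225\right) \frac{1314}{1982825} = - \frac{64386}{79313} \approx -0.8118$)
$u^{2} = \left(- \frac{64386}{79313}\right)^{2} = \frac{4145556996}{6290551969}$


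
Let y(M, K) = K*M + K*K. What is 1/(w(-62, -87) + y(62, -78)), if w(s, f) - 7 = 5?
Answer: 1/1260 ≈ 0.00079365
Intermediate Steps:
w(s, f) = 12 (w(s, f) = 7 + 5 = 12)
y(M, K) = K² + K*M (y(M, K) = K*M + K² = K² + K*M)
1/(w(-62, -87) + y(62, -78)) = 1/(12 - 78*(-78 + 62)) = 1/(12 - 78*(-16)) = 1/(12 + 1248) = 1/1260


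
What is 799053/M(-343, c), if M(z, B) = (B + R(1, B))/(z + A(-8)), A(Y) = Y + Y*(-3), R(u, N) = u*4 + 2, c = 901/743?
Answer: -194138715933/5359 ≈ -3.6227e+7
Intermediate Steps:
c = 901/743 (c = 901*(1/743) = 901/743 ≈ 1.2127)
R(u, N) = 2 + 4*u (R(u, N) = 4*u + 2 = 2 + 4*u)
A(Y) = -2*Y (A(Y) = Y - 3*Y = -2*Y)
M(z, B) = (6 + B)/(16 + z) (M(z, B) = (B + (2 + 4*1))/(z - 2*(-8)) = (B + (2 + 4))/(z + 16) = (B + 6)/(16 + z) = (6 + B)/(16 + z))
799053/M(-343, c) = 799053/(((6 + 901/743)/(16 - 343))) = 799053/(((5359/743)/(-327))) = 799053/((-1/327*5359/743)) = 799053/(-5359/242961) = 799053*(-242961/5359) = -194138715933/5359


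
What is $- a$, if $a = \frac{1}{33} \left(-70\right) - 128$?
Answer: $\frac{4294}{33} \approx 130.12$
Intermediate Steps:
$a = - \frac{4294}{33}$ ($a = \frac{1}{33} \left(-70\right) - 128 = - \frac{70}{33} - 128 = - \frac{4294}{33} \approx -130.12$)
$- a = \left(-1\right) \left(- \frac{4294}{33}\right) = \frac{4294}{33}$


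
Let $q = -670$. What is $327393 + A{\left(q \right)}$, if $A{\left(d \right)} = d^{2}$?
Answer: $776293$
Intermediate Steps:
$327393 + A{\left(q \right)} = 327393 + \left(-670\right)^{2} = 327393 + 448900 = 776293$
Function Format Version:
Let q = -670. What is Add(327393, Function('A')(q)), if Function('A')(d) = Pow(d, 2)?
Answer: 776293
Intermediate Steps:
Add(327393, Function('A')(q)) = Add(327393, Pow(-670, 2)) = Add(327393, 448900) = 776293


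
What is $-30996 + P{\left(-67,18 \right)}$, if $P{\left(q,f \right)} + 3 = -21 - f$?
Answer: $-31038$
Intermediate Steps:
$P{\left(q,f \right)} = -24 - f$ ($P{\left(q,f \right)} = -3 - \left(21 + f\right) = -24 - f$)
$-30996 + P{\left(-67,18 \right)} = -30996 - 42 = -31038$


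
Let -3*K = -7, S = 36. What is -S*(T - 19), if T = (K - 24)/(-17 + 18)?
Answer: 1464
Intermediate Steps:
K = 7/3 (K = -1/3*(-7) = 7/3 ≈ 2.3333)
T = -65/3 (T = (7/3 - 24)/(-17 + 18) = -65/3/1 = -65/3*1 = -65/3 ≈ -21.667)
-S*(T - 19) = -36*(-65/3 - 19) = -36*(-122)/3 = -1*(-1464) = 1464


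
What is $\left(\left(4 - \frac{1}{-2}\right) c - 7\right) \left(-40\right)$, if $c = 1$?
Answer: $100$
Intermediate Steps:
$\left(\left(4 - \frac{1}{-2}\right) c - 7\right) \left(-40\right) = \left(\left(4 - \frac{1}{-2}\right) 1 - 7\right) \left(-40\right) = \left(\left(4 - - \frac{1}{2}\right) 1 - 7\right) \left(-40\right) = \left(\left(4 + \frac{1}{2}\right) 1 - 7\right) \left(-40\right) = \left(\frac{9}{2} \cdot 1 - 7\right) \left(-40\right) = \left(\frac{9}{2} - 7\right) \left(-40\right) = \left(- \frac{5}{2}\right) \left(-40\right) = 100$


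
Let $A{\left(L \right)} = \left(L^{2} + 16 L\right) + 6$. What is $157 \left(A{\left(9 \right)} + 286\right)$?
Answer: $81169$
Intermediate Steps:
$A{\left(L \right)} = 6 + L^{2} + 16 L$
$157 \left(A{\left(9 \right)} + 286\right) = 157 \left(\left(6 + 9^{2} + 16 \cdot 9\right) + 286\right) = 157 \left(\left(6 + 81 + 144\right) + 286\right) = 157 \left(231 + 286\right) = 157 \cdot 517 = 81169$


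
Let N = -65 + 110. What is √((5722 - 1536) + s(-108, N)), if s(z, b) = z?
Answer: √4078 ≈ 63.859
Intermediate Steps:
N = 45
√((5722 - 1536) + s(-108, N)) = √((5722 - 1536) - 108) = √(4186 - 108) = √4078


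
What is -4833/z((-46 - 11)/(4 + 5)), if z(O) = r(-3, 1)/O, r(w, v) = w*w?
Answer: 3401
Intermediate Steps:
r(w, v) = w²
z(O) = 9/O (z(O) = (-3)²/O = 9/O)
-4833/z((-46 - 11)/(4 + 5)) = -4833*(-46 - 11)/(9*(4 + 5)) = -4833/(9/((-57/9))) = -4833/(9/((-57*⅑))) = -4833/(9/(-19/3)) = -4833/(9*(-3/19)) = -4833/(-27/19) = -4833*(-19/27) = 3401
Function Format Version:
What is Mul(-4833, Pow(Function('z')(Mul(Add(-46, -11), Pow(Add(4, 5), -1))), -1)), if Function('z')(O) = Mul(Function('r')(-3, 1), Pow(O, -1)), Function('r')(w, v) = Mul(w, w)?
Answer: 3401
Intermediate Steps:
Function('r')(w, v) = Pow(w, 2)
Function('z')(O) = Mul(9, Pow(O, -1)) (Function('z')(O) = Mul(Pow(-3, 2), Pow(O, -1)) = Mul(9, Pow(O, -1)))
Mul(-4833, Pow(Function('z')(Mul(Add(-46, -11), Pow(Add(4, 5), -1))), -1)) = Mul(-4833, Pow(Mul(9, Pow(Mul(Add(-46, -11), Pow(Add(4, 5), -1)), -1)), -1)) = Mul(-4833, Pow(Mul(9, Pow(Mul(-57, Pow(9, -1)), -1)), -1)) = Mul(-4833, Pow(Mul(9, Pow(Mul(-57, Rational(1, 9)), -1)), -1)) = Mul(-4833, Pow(Mul(9, Pow(Rational(-19, 3), -1)), -1)) = Mul(-4833, Pow(Mul(9, Rational(-3, 19)), -1)) = Mul(-4833, Pow(Rational(-27, 19), -1)) = Mul(-4833, Rational(-19, 27)) = 3401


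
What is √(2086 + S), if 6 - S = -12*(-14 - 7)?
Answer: 4*√115 ≈ 42.895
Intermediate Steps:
S = -246 (S = 6 - (-12)*(-14 - 7) = 6 - (-12)*(-21) = 6 - 1*252 = 6 - 252 = -246)
√(2086 + S) = √(2086 - 246) = √1840 = 4*√115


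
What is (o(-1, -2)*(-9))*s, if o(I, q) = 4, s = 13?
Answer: -468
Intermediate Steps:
(o(-1, -2)*(-9))*s = (4*(-9))*13 = -36*13 = -468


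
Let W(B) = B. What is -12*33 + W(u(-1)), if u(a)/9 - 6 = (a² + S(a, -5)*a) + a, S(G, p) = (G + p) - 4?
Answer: -252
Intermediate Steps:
S(G, p) = -4 + G + p
u(a) = 54 + 9*a + 9*a² + 9*a*(-9 + a) (u(a) = 54 + 9*((a² + (-4 + a - 5)*a) + a) = 54 + 9*((a² + (-9 + a)*a) + a) = 54 + 9*((a² + a*(-9 + a)) + a) = 54 + 9*(a + a² + a*(-9 + a)) = 54 + (9*a + 9*a² + 9*a*(-9 + a)) = 54 + 9*a + 9*a² + 9*a*(-9 + a))
-12*33 + W(u(-1)) = -12*33 + (54 - 72*(-1) + 18*(-1)²) = -396 + (54 + 72 + 18*1) = -396 + (54 + 72 + 18) = -396 + 144 = -252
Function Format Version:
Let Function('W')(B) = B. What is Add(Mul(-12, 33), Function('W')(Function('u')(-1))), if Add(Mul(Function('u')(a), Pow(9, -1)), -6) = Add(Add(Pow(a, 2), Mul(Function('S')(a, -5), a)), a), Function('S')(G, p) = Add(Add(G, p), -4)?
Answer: -252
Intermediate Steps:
Function('S')(G, p) = Add(-4, G, p)
Function('u')(a) = Add(54, Mul(9, a), Mul(9, Pow(a, 2)), Mul(9, a, Add(-9, a))) (Function('u')(a) = Add(54, Mul(9, Add(Add(Pow(a, 2), Mul(Add(-4, a, -5), a)), a))) = Add(54, Mul(9, Add(Add(Pow(a, 2), Mul(Add(-9, a), a)), a))) = Add(54, Mul(9, Add(Add(Pow(a, 2), Mul(a, Add(-9, a))), a))) = Add(54, Mul(9, Add(a, Pow(a, 2), Mul(a, Add(-9, a))))) = Add(54, Add(Mul(9, a), Mul(9, Pow(a, 2)), Mul(9, a, Add(-9, a)))) = Add(54, Mul(9, a), Mul(9, Pow(a, 2)), Mul(9, a, Add(-9, a))))
Add(Mul(-12, 33), Function('W')(Function('u')(-1))) = Add(Mul(-12, 33), Add(54, Mul(-72, -1), Mul(18, Pow(-1, 2)))) = Add(-396, Add(54, 72, Mul(18, 1))) = Add(-396, Add(54, 72, 18)) = Add(-396, 144) = -252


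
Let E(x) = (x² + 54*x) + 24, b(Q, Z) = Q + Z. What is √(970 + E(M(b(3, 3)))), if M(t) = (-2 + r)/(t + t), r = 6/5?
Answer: √222841/15 ≈ 31.471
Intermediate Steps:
r = 6/5 (r = 6*(⅕) = 6/5 ≈ 1.2000)
M(t) = -2/(5*t) (M(t) = (-2 + 6/5)/(t + t) = -4*1/(2*t)/5 = -2/(5*t))
E(x) = 24 + x² + 54*x
√(970 + E(M(b(3, 3)))) = √(970 + (24 + (-2/(5*(3 + 3)))² + 54*(-2/(5*(3 + 3))))) = √(970 + (24 + (-⅖/6)² + 54*(-⅖/6))) = √(970 + (24 + (-⅖*⅙)² + 54*(-⅖*⅙))) = √(970 + (24 + (-1/15)² + 54*(-1/15))) = √(970 + (24 + 1/225 - 18/5)) = √(970 + 4591/225) = √(222841/225) = √222841/15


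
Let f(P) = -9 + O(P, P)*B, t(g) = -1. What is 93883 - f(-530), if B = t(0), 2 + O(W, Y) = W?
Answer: 93360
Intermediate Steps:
O(W, Y) = -2 + W
B = -1
f(P) = -7 - P (f(P) = -9 + (-2 + P)*(-1) = -9 + (2 - P) = -7 - P)
93883 - f(-530) = 93883 - (-7 - 1*(-530)) = 93883 - (-7 + 530) = 93883 - 1*523 = 93883 - 523 = 93360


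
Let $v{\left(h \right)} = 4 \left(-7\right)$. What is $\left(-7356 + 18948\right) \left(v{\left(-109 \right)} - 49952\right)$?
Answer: $-579368160$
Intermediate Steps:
$v{\left(h \right)} = -28$
$\left(-7356 + 18948\right) \left(v{\left(-109 \right)} - 49952\right) = \left(-7356 + 18948\right) \left(-28 - 49952\right) = 11592 \left(-49980\right) = -579368160$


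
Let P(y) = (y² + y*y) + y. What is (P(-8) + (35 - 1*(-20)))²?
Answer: 30625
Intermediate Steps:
P(y) = y + 2*y² (P(y) = (y² + y²) + y = 2*y² + y = y + 2*y²)
(P(-8) + (35 - 1*(-20)))² = (-8*(1 + 2*(-8)) + (35 - 1*(-20)))² = (-8*(1 - 16) + (35 + 20))² = (-8*(-15) + 55)² = (120 + 55)² = 175² = 30625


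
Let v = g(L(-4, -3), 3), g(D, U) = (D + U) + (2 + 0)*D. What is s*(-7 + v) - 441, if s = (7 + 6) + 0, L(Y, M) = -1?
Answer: -532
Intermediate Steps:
g(D, U) = U + 3*D (g(D, U) = (D + U) + 2*D = U + 3*D)
v = 0 (v = 3 + 3*(-1) = 3 - 3 = 0)
s = 13 (s = 13 + 0 = 13)
s*(-7 + v) - 441 = 13*(-7 + 0) - 441 = 13*(-7) - 441 = -91 - 441 = -532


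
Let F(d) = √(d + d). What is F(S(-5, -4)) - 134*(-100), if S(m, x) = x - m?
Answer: 13400 + √2 ≈ 13401.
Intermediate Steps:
F(d) = √2*√d (F(d) = √(2*d) = √2*√d)
F(S(-5, -4)) - 134*(-100) = √2*√(-4 - 1*(-5)) - 134*(-100) = √2*√(-4 + 5) + 13400 = √2*√1 + 13400 = √2*1 + 13400 = √2 + 13400 = 13400 + √2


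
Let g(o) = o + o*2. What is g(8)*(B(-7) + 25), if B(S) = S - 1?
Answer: 408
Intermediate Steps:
g(o) = 3*o (g(o) = o + 2*o = 3*o)
B(S) = -1 + S
g(8)*(B(-7) + 25) = (3*8)*((-1 - 7) + 25) = 24*(-8 + 25) = 24*17 = 408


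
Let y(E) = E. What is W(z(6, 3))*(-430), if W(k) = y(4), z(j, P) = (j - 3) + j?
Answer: -1720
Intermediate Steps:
z(j, P) = -3 + 2*j (z(j, P) = (-3 + j) + j = -3 + 2*j)
W(k) = 4
W(z(6, 3))*(-430) = 4*(-430) = -1720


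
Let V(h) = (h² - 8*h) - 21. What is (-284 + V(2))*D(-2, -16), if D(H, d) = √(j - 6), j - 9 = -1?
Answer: -317*√2 ≈ -448.31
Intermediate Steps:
j = 8 (j = 9 - 1 = 8)
V(h) = -21 + h² - 8*h
D(H, d) = √2 (D(H, d) = √(8 - 6) = √2)
(-284 + V(2))*D(-2, -16) = (-284 + (-21 + 2² - 8*2))*√2 = (-284 + (-21 + 4 - 16))*√2 = (-284 - 33)*√2 = -317*√2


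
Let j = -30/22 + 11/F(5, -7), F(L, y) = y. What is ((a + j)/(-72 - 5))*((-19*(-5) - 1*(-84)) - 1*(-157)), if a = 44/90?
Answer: 135616/12705 ≈ 10.674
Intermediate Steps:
a = 22/45 (a = 44*(1/90) = 22/45 ≈ 0.48889)
j = -226/77 (j = -30/22 + 11/(-7) = -30*1/22 + 11*(-⅐) = -15/11 - 11/7 = -226/77 ≈ -2.9351)
((a + j)/(-72 - 5))*((-19*(-5) - 1*(-84)) - 1*(-157)) = ((22/45 - 226/77)/(-72 - 5))*((-19*(-5) - 1*(-84)) - 1*(-157)) = (-8476/3465/(-77))*((95 + 84) + 157) = (-8476/3465*(-1/77))*(179 + 157) = (8476/266805)*336 = 135616/12705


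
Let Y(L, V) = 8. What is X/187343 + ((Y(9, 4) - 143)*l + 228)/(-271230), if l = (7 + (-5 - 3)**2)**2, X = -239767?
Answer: 20806250297/16937680630 ≈ 1.2284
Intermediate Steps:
l = 5041 (l = (7 + (-8)**2)**2 = (7 + 64)**2 = 71**2 = 5041)
X/187343 + ((Y(9, 4) - 143)*l + 228)/(-271230) = -239767/187343 + ((8 - 143)*5041 + 228)/(-271230) = -239767*1/187343 + (-135*5041 + 228)*(-1/271230) = -239767/187343 + (-680535 + 228)*(-1/271230) = -239767/187343 - 680307*(-1/271230) = -239767/187343 + 226769/90410 = 20806250297/16937680630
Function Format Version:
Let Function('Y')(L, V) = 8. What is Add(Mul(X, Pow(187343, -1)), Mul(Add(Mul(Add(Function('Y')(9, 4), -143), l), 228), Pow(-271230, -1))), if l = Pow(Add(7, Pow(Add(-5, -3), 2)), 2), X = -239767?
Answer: Rational(20806250297, 16937680630) ≈ 1.2284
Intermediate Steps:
l = 5041 (l = Pow(Add(7, Pow(-8, 2)), 2) = Pow(Add(7, 64), 2) = Pow(71, 2) = 5041)
Add(Mul(X, Pow(187343, -1)), Mul(Add(Mul(Add(Function('Y')(9, 4), -143), l), 228), Pow(-271230, -1))) = Add(Mul(-239767, Pow(187343, -1)), Mul(Add(Mul(Add(8, -143), 5041), 228), Pow(-271230, -1))) = Add(Mul(-239767, Rational(1, 187343)), Mul(Add(Mul(-135, 5041), 228), Rational(-1, 271230))) = Add(Rational(-239767, 187343), Mul(Add(-680535, 228), Rational(-1, 271230))) = Add(Rational(-239767, 187343), Mul(-680307, Rational(-1, 271230))) = Add(Rational(-239767, 187343), Rational(226769, 90410)) = Rational(20806250297, 16937680630)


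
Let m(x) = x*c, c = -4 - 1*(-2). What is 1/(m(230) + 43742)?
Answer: 1/43282 ≈ 2.3104e-5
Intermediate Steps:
c = -2 (c = -4 + 2 = -2)
m(x) = -2*x (m(x) = x*(-2) = -2*x)
1/(m(230) + 43742) = 1/(-2*230 + 43742) = 1/(-460 + 43742) = 1/43282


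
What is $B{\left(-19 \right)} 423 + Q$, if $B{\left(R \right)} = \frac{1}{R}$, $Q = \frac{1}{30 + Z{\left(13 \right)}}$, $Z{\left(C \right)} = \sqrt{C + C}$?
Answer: $- \frac{9714}{437} - \frac{\sqrt{26}}{874} \approx -22.235$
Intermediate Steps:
$Z{\left(C \right)} = \sqrt{2} \sqrt{C}$ ($Z{\left(C \right)} = \sqrt{2 C} = \sqrt{2} \sqrt{C}$)
$Q = \frac{1}{30 + \sqrt{26}}$ ($Q = \frac{1}{30 + \sqrt{2} \sqrt{13}} = \frac{1}{30 + \sqrt{26}} \approx 0.028491$)
$B{\left(-19 \right)} 423 + Q = \frac{1}{-19} \cdot 423 + \left(\frac{15}{437} - \frac{\sqrt{26}}{874}\right) = \left(- \frac{1}{19}\right) 423 + \left(\frac{15}{437} - \frac{\sqrt{26}}{874}\right) = - \frac{423}{19} + \left(\frac{15}{437} - \frac{\sqrt{26}}{874}\right) = - \frac{9714}{437} - \frac{\sqrt{26}}{874}$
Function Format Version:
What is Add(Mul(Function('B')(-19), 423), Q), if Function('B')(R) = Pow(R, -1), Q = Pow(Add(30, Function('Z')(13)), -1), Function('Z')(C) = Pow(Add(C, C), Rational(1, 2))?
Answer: Add(Rational(-9714, 437), Mul(Rational(-1, 874), Pow(26, Rational(1, 2)))) ≈ -22.235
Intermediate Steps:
Function('Z')(C) = Mul(Pow(2, Rational(1, 2)), Pow(C, Rational(1, 2))) (Function('Z')(C) = Pow(Mul(2, C), Rational(1, 2)) = Mul(Pow(2, Rational(1, 2)), Pow(C, Rational(1, 2))))
Q = Pow(Add(30, Pow(26, Rational(1, 2))), -1) (Q = Pow(Add(30, Mul(Pow(2, Rational(1, 2)), Pow(13, Rational(1, 2)))), -1) = Pow(Add(30, Pow(26, Rational(1, 2))), -1) ≈ 0.028491)
Add(Mul(Function('B')(-19), 423), Q) = Add(Mul(Pow(-19, -1), 423), Add(Rational(15, 437), Mul(Rational(-1, 874), Pow(26, Rational(1, 2))))) = Add(Mul(Rational(-1, 19), 423), Add(Rational(15, 437), Mul(Rational(-1, 874), Pow(26, Rational(1, 2))))) = Add(Rational(-423, 19), Add(Rational(15, 437), Mul(Rational(-1, 874), Pow(26, Rational(1, 2))))) = Add(Rational(-9714, 437), Mul(Rational(-1, 874), Pow(26, Rational(1, 2))))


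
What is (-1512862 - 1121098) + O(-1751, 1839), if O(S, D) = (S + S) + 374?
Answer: -2637088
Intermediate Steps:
O(S, D) = 374 + 2*S (O(S, D) = 2*S + 374 = 374 + 2*S)
(-1512862 - 1121098) + O(-1751, 1839) = (-1512862 - 1121098) + (374 + 2*(-1751)) = -2633960 + (374 - 3502) = -2633960 - 3128 = -2637088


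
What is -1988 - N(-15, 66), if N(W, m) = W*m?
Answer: -998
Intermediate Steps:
-1988 - N(-15, 66) = -1988 - (-15)*66 = -1988 - 1*(-990) = -1988 + 990 = -998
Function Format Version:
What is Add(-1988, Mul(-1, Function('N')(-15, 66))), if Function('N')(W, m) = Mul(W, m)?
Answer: -998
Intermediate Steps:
Add(-1988, Mul(-1, Function('N')(-15, 66))) = Add(-1988, Mul(-1, Mul(-15, 66))) = Add(-1988, Mul(-1, -990)) = Add(-1988, 990) = -998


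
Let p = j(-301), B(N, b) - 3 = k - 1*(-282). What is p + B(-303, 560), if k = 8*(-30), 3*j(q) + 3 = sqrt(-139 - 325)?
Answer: 44 + 4*I*sqrt(29)/3 ≈ 44.0 + 7.1802*I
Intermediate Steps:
j(q) = -1 + 4*I*sqrt(29)/3 (j(q) = -1 + sqrt(-139 - 325)/3 = -1 + sqrt(-464)/3 = -1 + (4*I*sqrt(29))/3 = -1 + 4*I*sqrt(29)/3)
k = -240
B(N, b) = 45 (B(N, b) = 3 + (-240 - 1*(-282)) = 3 + (-240 + 282) = 3 + 42 = 45)
p = -1 + 4*I*sqrt(29)/3 ≈ -1.0 + 7.1802*I
p + B(-303, 560) = (-1 + 4*I*sqrt(29)/3) + 45 = 44 + 4*I*sqrt(29)/3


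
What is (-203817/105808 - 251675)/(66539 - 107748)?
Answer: 26629432217/4360241872 ≈ 6.1073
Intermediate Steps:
(-203817/105808 - 251675)/(66539 - 107748) = (-203817*1/105808 - 251675)/(-41209) = (-203817/105808 - 251675)*(-1/41209) = -26629432217/105808*(-1/41209) = 26629432217/4360241872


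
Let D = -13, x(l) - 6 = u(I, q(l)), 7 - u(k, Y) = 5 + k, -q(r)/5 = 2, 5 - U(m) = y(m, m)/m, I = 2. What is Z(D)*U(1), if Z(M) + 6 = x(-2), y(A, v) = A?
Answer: 0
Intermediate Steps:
U(m) = 4 (U(m) = 5 - m/m = 5 - 1*1 = 5 - 1 = 4)
q(r) = -10 (q(r) = -5*2 = -10)
u(k, Y) = 2 - k (u(k, Y) = 7 - (5 + k) = 7 + (-5 - k) = 2 - k)
x(l) = 6 (x(l) = 6 + (2 - 1*2) = 6 + (2 - 2) = 6 + 0 = 6)
Z(M) = 0 (Z(M) = -6 + 6 = 0)
Z(D)*U(1) = 0*4 = 0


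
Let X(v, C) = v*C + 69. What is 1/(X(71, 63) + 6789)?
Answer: 1/11331 ≈ 8.8253e-5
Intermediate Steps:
X(v, C) = 69 + C*v (X(v, C) = C*v + 69 = 69 + C*v)
1/(X(71, 63) + 6789) = 1/((69 + 63*71) + 6789) = 1/((69 + 4473) + 6789) = 1/(4542 + 6789) = 1/11331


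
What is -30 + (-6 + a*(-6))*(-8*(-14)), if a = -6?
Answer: 3330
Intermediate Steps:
-30 + (-6 + a*(-6))*(-8*(-14)) = -30 + (-6 - 6*(-6))*(-8*(-14)) = -30 + (-6 + 36)*112 = -30 + 30*112 = -30 + 3360 = 3330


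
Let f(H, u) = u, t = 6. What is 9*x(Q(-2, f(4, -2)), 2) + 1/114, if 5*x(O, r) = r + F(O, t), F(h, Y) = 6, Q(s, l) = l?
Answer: 8213/570 ≈ 14.409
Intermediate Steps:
x(O, r) = 6/5 + r/5 (x(O, r) = (r + 6)/5 = (6 + r)/5 = 6/5 + r/5)
9*x(Q(-2, f(4, -2)), 2) + 1/114 = 9*(6/5 + (⅕)*2) + 1/114 = 9*(6/5 + ⅖) + 1/114 = 9*(8/5) + 1/114 = 72/5 + 1/114 = 8213/570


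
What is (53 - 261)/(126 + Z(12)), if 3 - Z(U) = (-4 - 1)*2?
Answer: -208/139 ≈ -1.4964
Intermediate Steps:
Z(U) = 13 (Z(U) = 3 - (-4 - 1)*2 = 3 - (-5)*2 = 3 - 1*(-10) = 3 + 10 = 13)
(53 - 261)/(126 + Z(12)) = (53 - 261)/(126 + 13) = -208/139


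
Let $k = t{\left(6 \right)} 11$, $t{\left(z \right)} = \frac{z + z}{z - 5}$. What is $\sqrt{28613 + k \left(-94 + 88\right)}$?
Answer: $\sqrt{27821} \approx 166.8$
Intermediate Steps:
$t{\left(z \right)} = \frac{2 z}{-5 + z}$
$k = 132$ ($k = 2 \cdot 6 \frac{1}{-5 + 6} \cdot 11 = 2 \cdot 6 \cdot 1^{-1} \cdot 11 = 2 \cdot 6 \cdot 1 \cdot 11 = 12 \cdot 11 = 132$)
$\sqrt{28613 + k \left(-94 + 88\right)} = \sqrt{28613 + 132 \left(-94 + 88\right)} = \sqrt{28613 + 132 \left(-6\right)} = \sqrt{28613 - 792} = \sqrt{27821}$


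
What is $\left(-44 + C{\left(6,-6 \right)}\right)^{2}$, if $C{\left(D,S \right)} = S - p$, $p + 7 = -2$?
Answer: $1681$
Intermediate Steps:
$p = -9$ ($p = -7 - 2 = -9$)
$C{\left(D,S \right)} = 9 + S$ ($C{\left(D,S \right)} = S - -9 = S + 9 = 9 + S$)
$\left(-44 + C{\left(6,-6 \right)}\right)^{2} = \left(-44 + \left(9 - 6\right)\right)^{2} = \left(-44 + 3\right)^{2} = \left(-41\right)^{2} = 1681$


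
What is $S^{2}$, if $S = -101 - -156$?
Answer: $3025$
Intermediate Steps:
$S = 55$ ($S = -101 + 156 = 55$)
$S^{2} = 55^{2} = 3025$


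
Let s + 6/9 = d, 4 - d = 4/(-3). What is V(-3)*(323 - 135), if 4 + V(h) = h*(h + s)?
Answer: -1692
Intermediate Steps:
d = 16/3 (d = 4 - 4/(-3) = 4 - 4*(-1)/3 = 4 - 1*(-4/3) = 4 + 4/3 = 16/3 ≈ 5.3333)
s = 14/3 (s = -⅔ + 16/3 = 14/3 ≈ 4.6667)
V(h) = -4 + h*(14/3 + h) (V(h) = -4 + h*(h + 14/3) = -4 + h*(14/3 + h))
V(-3)*(323 - 135) = (-4 + (-3)² + (14/3)*(-3))*(323 - 135) = (-4 + 9 - 14)*188 = -9*188 = -1692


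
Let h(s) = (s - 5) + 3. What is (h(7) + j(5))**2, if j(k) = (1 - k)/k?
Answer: 441/25 ≈ 17.640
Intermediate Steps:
h(s) = -2 + s (h(s) = (-5 + s) + 3 = -2 + s)
j(k) = (1 - k)/k
(h(7) + j(5))**2 = ((-2 + 7) + (1 - 1*5)/5)**2 = (5 + (1 - 5)/5)**2 = (5 + (1/5)*(-4))**2 = (5 - 4/5)**2 = (21/5)**2 = 441/25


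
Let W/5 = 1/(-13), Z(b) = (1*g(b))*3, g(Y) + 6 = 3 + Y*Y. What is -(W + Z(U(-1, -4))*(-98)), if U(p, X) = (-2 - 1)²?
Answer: 298121/13 ≈ 22932.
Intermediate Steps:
g(Y) = -3 + Y² (g(Y) = -6 + (3 + Y*Y) = -6 + (3 + Y²) = -3 + Y²)
U(p, X) = 9 (U(p, X) = (-3)² = 9)
Z(b) = -9 + 3*b² (Z(b) = (1*(-3 + b²))*3 = (-3 + b²)*3 = -9 + 3*b²)
W = -5/13 (W = 5/(-13) = 5*(-1/13) = -5/13 ≈ -0.38462)
-(W + Z(U(-1, -4))*(-98)) = -(-5/13 + (-9 + 3*9²)*(-98)) = -(-5/13 + (-9 + 3*81)*(-98)) = -(-5/13 + (-9 + 243)*(-98)) = -(-5/13 + 234*(-98)) = -(-5/13 - 22932) = -1*(-298121/13) = 298121/13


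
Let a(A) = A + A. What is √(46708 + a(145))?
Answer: 3*√5222 ≈ 216.79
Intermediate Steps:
a(A) = 2*A
√(46708 + a(145)) = √(46708 + 2*145) = √(46708 + 290) = √46998 = 3*√5222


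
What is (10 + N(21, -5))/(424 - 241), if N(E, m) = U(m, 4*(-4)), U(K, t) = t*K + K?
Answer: 85/183 ≈ 0.46448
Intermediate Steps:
U(K, t) = K + K*t (U(K, t) = K*t + K = K + K*t)
N(E, m) = -15*m (N(E, m) = m*(1 + 4*(-4)) = m*(1 - 16) = m*(-15) = -15*m)
(10 + N(21, -5))/(424 - 241) = (10 - 15*(-5))/(424 - 241) = (10 + 75)/183 = 85*(1/183) = 85/183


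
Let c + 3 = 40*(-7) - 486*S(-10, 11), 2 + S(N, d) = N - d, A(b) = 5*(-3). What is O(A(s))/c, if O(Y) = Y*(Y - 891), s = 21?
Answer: 2718/2179 ≈ 1.2474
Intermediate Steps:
A(b) = -15
O(Y) = Y*(-891 + Y)
S(N, d) = -2 + N - d (S(N, d) = -2 + (N - d) = -2 + N - d)
c = 10895 (c = -3 + (40*(-7) - 486*(-2 - 10 - 1*11)) = -3 + (-280 - 486*(-2 - 10 - 11)) = -3 + (-280 - 486*(-23)) = -3 + (-280 + 11178) = -3 + 10898 = 10895)
O(A(s))/c = -15*(-891 - 15)/10895 = -15*(-906)*(1/10895) = 13590*(1/10895) = 2718/2179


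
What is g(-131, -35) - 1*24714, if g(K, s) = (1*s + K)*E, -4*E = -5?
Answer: -49843/2 ≈ -24922.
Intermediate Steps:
E = 5/4 (E = -1/4*(-5) = 5/4 ≈ 1.2500)
g(K, s) = 5*K/4 + 5*s/4 (g(K, s) = (1*s + K)*(5/4) = (s + K)*(5/4) = (K + s)*(5/4) = 5*K/4 + 5*s/4)
g(-131, -35) - 1*24714 = ((5/4)*(-131) + (5/4)*(-35)) - 1*24714 = (-655/4 - 175/4) - 24714 = -415/2 - 24714 = -49843/2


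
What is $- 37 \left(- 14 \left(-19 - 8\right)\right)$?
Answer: $-13986$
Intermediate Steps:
$- 37 \left(- 14 \left(-19 - 8\right)\right) = - 37 \left(\left(-14\right) \left(-27\right)\right) = \left(-37\right) 378 = -13986$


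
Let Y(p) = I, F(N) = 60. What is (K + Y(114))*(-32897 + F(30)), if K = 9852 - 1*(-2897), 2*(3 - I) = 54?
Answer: -417850825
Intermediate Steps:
I = -24 (I = 3 - ½*54 = 3 - 27 = -24)
Y(p) = -24
K = 12749 (K = 9852 + 2897 = 12749)
(K + Y(114))*(-32897 + F(30)) = (12749 - 24)*(-32897 + 60) = 12725*(-32837) = -417850825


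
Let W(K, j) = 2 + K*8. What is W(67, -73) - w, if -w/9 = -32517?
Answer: -292115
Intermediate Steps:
w = 292653 (w = -9*(-32517) = 292653)
W(K, j) = 2 + 8*K
W(67, -73) - w = (2 + 8*67) - 1*292653 = (2 + 536) - 292653 = 538 - 292653 = -292115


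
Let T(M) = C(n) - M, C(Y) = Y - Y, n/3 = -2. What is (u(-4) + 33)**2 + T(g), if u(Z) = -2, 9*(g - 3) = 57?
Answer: 2855/3 ≈ 951.67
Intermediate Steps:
n = -6 (n = 3*(-2) = -6)
g = 28/3 (g = 3 + (1/9)*57 = 3 + 19/3 = 28/3 ≈ 9.3333)
C(Y) = 0
T(M) = -M (T(M) = 0 - M = -M)
(u(-4) + 33)**2 + T(g) = (-2 + 33)**2 - 1*28/3 = 31**2 - 28/3 = 961 - 28/3 = 2855/3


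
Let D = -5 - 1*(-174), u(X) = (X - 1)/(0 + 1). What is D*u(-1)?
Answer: -338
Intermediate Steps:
u(X) = -1 + X (u(X) = (-1 + X)/1 = (-1 + X)*1 = -1 + X)
D = 169 (D = -5 + 174 = 169)
D*u(-1) = 169*(-1 - 1) = 169*(-2) = -338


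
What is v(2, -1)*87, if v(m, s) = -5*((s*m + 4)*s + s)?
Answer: 1305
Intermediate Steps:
v(m, s) = -5*s - 5*s*(4 + m*s) (v(m, s) = -5*((m*s + 4)*s + s) = -5*((4 + m*s)*s + s) = -5*(s*(4 + m*s) + s) = -5*(s + s*(4 + m*s)) = -5*s - 5*s*(4 + m*s))
v(2, -1)*87 = -5*(-1)*(5 + 2*(-1))*87 = -5*(-1)*(5 - 2)*87 = -5*(-1)*3*87 = 15*87 = 1305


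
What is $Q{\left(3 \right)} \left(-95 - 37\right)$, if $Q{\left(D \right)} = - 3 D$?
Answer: $1188$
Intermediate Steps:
$Q{\left(3 \right)} \left(-95 - 37\right) = \left(-3\right) 3 \left(-95 - 37\right) = \left(-9\right) \left(-132\right) = 1188$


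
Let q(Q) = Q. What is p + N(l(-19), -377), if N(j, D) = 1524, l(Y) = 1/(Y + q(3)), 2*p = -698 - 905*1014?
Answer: -457660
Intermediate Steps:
p = -459184 (p = (-698 - 905*1014)/2 = (-698 - 917670)/2 = (1/2)*(-918368) = -459184)
l(Y) = 1/(3 + Y) (l(Y) = 1/(Y + 3) = 1/(3 + Y))
p + N(l(-19), -377) = -459184 + 1524 = -457660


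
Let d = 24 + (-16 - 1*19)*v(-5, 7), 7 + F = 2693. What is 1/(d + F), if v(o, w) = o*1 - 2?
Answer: 1/2955 ≈ 0.00033841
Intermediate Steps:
v(o, w) = -2 + o (v(o, w) = o - 2 = -2 + o)
F = 2686 (F = -7 + 2693 = 2686)
d = 269 (d = 24 + (-16 - 1*19)*(-2 - 5) = 24 + (-16 - 19)*(-7) = 24 - 35*(-7) = 24 + 245 = 269)
1/(d + F) = 1/(269 + 2686) = 1/2955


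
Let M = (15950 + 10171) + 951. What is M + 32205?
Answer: 59277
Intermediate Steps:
M = 27072 (M = 26121 + 951 = 27072)
M + 32205 = 27072 + 32205 = 59277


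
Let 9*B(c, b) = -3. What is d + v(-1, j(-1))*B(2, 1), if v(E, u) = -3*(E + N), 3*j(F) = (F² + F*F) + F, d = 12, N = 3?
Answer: 14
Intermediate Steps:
B(c, b) = -⅓ (B(c, b) = (⅑)*(-3) = -⅓)
j(F) = F/3 + 2*F²/3 (j(F) = ((F² + F*F) + F)/3 = ((F² + F²) + F)/3 = (2*F² + F)/3 = (F + 2*F²)/3 = F/3 + 2*F²/3)
v(E, u) = -9 - 3*E (v(E, u) = -3*(E + 3) = -3*(3 + E) = -9 - 3*E)
d + v(-1, j(-1))*B(2, 1) = 12 + (-9 - 3*(-1))*(-⅓) = 12 + (-9 + 3)*(-⅓) = 12 - 6*(-⅓) = 12 + 2 = 14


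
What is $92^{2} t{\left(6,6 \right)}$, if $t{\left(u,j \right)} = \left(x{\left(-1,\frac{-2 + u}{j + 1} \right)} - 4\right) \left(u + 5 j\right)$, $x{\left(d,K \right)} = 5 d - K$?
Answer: $- \frac{20415168}{7} \approx -2.9165 \cdot 10^{6}$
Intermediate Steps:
$x{\left(d,K \right)} = - K + 5 d$
$t{\left(u,j \right)} = \left(-9 - \frac{-2 + u}{1 + j}\right) \left(u + 5 j\right)$ ($t{\left(u,j \right)} = \left(\left(- \frac{-2 + u}{j + 1} + 5 \left(-1\right)\right) - 4\right) \left(u + 5 j\right) = \left(\left(- \frac{-2 + u}{1 + j} - 5\right) - 4\right) \left(u + 5 j\right) = \left(\left(-5 - \frac{-2 + u}{1 + j}\right) - 4\right) \left(u + 5 j\right) = \left(-9 - \frac{-2 + u}{1 + j}\right) \left(u + 5 j\right)$)
$92^{2} t{\left(6,6 \right)} = 92^{2} \frac{- 6^{2} - 45 \cdot 6^{2} - 210 - 42 - 84 \cdot 6}{1 + 6} = 8464 \frac{\left(-1\right) 36 - 1620 - 210 - 42 - 504}{7} = 8464 \frac{-36 - 1620 - 210 - 42 - 504}{7} = 8464 \cdot \frac{1}{7} \left(-2412\right) = 8464 \left(- \frac{2412}{7}\right) = - \frac{20415168}{7}$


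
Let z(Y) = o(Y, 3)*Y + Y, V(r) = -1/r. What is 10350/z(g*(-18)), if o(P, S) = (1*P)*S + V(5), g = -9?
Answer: 2875/21906 ≈ 0.13124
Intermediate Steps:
o(P, S) = -1/5 + P*S (o(P, S) = (1*P)*S - 1/5 = P*S - 1*1/5 = P*S - 1/5 = -1/5 + P*S)
z(Y) = Y + Y*(-1/5 + 3*Y) (z(Y) = (-1/5 + Y*3)*Y + Y = (-1/5 + 3*Y)*Y + Y = Y*(-1/5 + 3*Y) + Y = Y + Y*(-1/5 + 3*Y))
10350/z(g*(-18)) = 10350/(((-9*(-18))*(4 + 15*(-9*(-18)))/5)) = 10350/(((1/5)*162*(4 + 15*162))) = 10350/(((1/5)*162*(4 + 2430))) = 10350/(((1/5)*162*2434)) = 10350/(394308/5) = 10350*(5/394308) = 2875/21906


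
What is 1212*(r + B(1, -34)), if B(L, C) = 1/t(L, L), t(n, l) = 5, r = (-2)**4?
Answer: 98172/5 ≈ 19634.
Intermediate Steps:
r = 16
B(L, C) = 1/5
1212*(r + B(1, -34)) = 1212*(16 + 1/5) = 1212*(81/5) = 98172/5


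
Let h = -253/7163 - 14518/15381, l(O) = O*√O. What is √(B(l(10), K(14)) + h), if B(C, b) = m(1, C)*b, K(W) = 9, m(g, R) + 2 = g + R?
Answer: √(-13459000068291518 + 121383329718546090*√10)/36724701 ≈ 16.572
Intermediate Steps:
m(g, R) = -2 + R + g (m(g, R) = -2 + (g + R) = -2 + (R + g) = -2 + R + g)
l(O) = O^(3/2)
h = -107883827/110174103 (h = -253*1/7163 - 14518*1/15381 = -253/7163 - 14518/15381 = -107883827/110174103 ≈ -0.97921)
B(C, b) = b*(-1 + C) (B(C, b) = (-2 + C + 1)*b = (-1 + C)*b = b*(-1 + C))
√(B(l(10), K(14)) + h) = √(9*(-1 + 10^(3/2)) - 107883827/110174103) = √(9*(-1 + 10*√10) - 107883827/110174103) = √((-9 + 90*√10) - 107883827/110174103) = √(-1099450754/110174103 + 90*√10)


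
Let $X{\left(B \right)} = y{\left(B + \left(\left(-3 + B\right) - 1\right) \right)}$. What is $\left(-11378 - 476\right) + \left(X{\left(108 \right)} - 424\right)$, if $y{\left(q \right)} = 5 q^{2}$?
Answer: $212442$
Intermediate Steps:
$X{\left(B \right)} = 5 \left(-4 + 2 B\right)^{2}$ ($X{\left(B \right)} = 5 \left(B + \left(\left(-3 + B\right) - 1\right)\right)^{2} = 5 \left(B + \left(-4 + B\right)\right)^{2} = 5 \left(-4 + 2 B\right)^{2}$)
$\left(-11378 - 476\right) + \left(X{\left(108 \right)} - 424\right) = \left(-11378 - 476\right) - \left(424 - 20 \left(-2 + 108\right)^{2}\right) = -11854 - \left(424 - 20 \cdot 106^{2}\right) = -11854 + \left(20 \cdot 11236 - 424\right) = -11854 + \left(224720 - 424\right) = -11854 + 224296 = 212442$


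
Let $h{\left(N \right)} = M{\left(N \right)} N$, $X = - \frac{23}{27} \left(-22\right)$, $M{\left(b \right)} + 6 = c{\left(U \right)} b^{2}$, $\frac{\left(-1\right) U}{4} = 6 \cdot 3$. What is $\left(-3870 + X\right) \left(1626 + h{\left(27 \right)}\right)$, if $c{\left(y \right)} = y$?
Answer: $\frac{49070465536}{9} \approx 5.4523 \cdot 10^{9}$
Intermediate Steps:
$U = -72$ ($U = - 4 \cdot 6 \cdot 3 = \left(-4\right) 18 = -72$)
$M{\left(b \right)} = -6 - 72 b^{2}$
$X = \frac{506}{27}$ ($X = \left(-23\right) \frac{1}{27} \left(-22\right) = \left(- \frac{23}{27}\right) \left(-22\right) = \frac{506}{27} \approx 18.741$)
$h{\left(N \right)} = N \left(-6 - 72 N^{2}\right)$ ($h{\left(N \right)} = \left(-6 - 72 N^{2}\right) N = N \left(-6 - 72 N^{2}\right)$)
$\left(-3870 + X\right) \left(1626 + h{\left(27 \right)}\right) = \left(-3870 + \frac{506}{27}\right) \left(1626 - \left(162 + 72 \cdot 27^{3}\right)\right) = - \frac{103984 \left(1626 - 1417338\right)}{27} = \left(- \frac{103984}{27}\right) \left(-1415712\right) = \frac{49070465536}{9}$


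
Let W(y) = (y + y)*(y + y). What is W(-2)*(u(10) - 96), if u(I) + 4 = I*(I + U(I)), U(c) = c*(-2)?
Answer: -3200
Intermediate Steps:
U(c) = -2*c
u(I) = -4 - I**2 (u(I) = -4 + I*(I - 2*I) = -4 + I*(-I) = -4 - I**2)
W(y) = 4*y**2 (W(y) = (2*y)*(2*y) = 4*y**2)
W(-2)*(u(10) - 96) = (4*(-2)**2)*((-4 - 1*10**2) - 96) = (4*4)*((-4 - 1*100) - 96) = 16*((-4 - 100) - 96) = 16*(-104 - 96) = 16*(-200) = -3200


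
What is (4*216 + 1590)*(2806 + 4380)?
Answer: 17634444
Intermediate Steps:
(4*216 + 1590)*(2806 + 4380) = (864 + 1590)*7186 = 2454*7186 = 17634444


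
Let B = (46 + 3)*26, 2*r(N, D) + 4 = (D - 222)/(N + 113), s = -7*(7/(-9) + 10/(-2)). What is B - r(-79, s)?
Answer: 391273/306 ≈ 1278.7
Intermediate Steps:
s = 364/9 (s = -7*(7*(-⅑) + 10*(-½)) = -7*(-7/9 - 5) = -7*(-52/9) = 364/9 ≈ 40.444)
r(N, D) = -2 + (-222 + D)/(2*(113 + N)) (r(N, D) = -2 + ((D - 222)/(N + 113))/2 = -2 + ((-222 + D)/(113 + N))/2 = -2 + (-222 + D)/(2*(113 + N)))
B = 1274 (B = 49*26 = 1274)
B - r(-79, s) = 1274 - (-674 + 364/9 - 4*(-79))/(2*(113 - 79)) = 1274 - (-674 + 364/9 + 316)/(2*34) = 1274 - (-2858)/(2*34*9) = 1274 - 1*(-1429/306) = 1274 + 1429/306 = 391273/306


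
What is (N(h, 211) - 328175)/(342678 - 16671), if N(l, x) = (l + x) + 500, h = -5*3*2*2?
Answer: -8852/8811 ≈ -1.0047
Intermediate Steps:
h = -60 (h = -30*2 = -5*12 = -60)
N(l, x) = 500 + l + x
(N(h, 211) - 328175)/(342678 - 16671) = ((500 - 60 + 211) - 328175)/(342678 - 16671) = (651 - 328175)/326007 = -327524*1/326007 = -8852/8811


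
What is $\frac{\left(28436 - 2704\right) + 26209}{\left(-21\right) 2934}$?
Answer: $- \frac{51941}{61614} \approx -0.84301$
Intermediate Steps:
$\frac{\left(28436 - 2704\right) + 26209}{\left(-21\right) 2934} = \frac{25732 + 26209}{-61614} = 51941 \left(- \frac{1}{61614}\right) = - \frac{51941}{61614}$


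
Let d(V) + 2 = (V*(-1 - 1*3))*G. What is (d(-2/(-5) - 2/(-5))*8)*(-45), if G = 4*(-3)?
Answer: -13104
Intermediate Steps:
G = -12
d(V) = -2 + 48*V (d(V) = -2 + (V*(-1 - 1*3))*(-12) = -2 + (V*(-1 - 3))*(-12) = -2 + (V*(-4))*(-12) = -2 - 4*V*(-12) = -2 + 48*V)
(d(-2/(-5) - 2/(-5))*8)*(-45) = ((-2 + 48*(-2/(-5) - 2/(-5)))*8)*(-45) = ((-2 + 48*(-2*(-⅕) - 2*(-⅕)))*8)*(-45) = ((-2 + 48*(⅖ + ⅖))*8)*(-45) = ((-2 + 48*(⅘))*8)*(-45) = ((-2 + 192/5)*8)*(-45) = ((182/5)*8)*(-45) = (1456/5)*(-45) = -13104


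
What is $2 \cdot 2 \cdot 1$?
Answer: $4$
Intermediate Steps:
$2 \cdot 2 \cdot 1 = 4 \cdot 1 = 4$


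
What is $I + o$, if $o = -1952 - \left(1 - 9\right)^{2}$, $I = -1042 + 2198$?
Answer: $-860$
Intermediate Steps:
$I = 1156$
$o = -2016$ ($o = -1952 - \left(-8\right)^{2} = -1952 - 64 = -2016$)
$I + o = 1156 - 2016 = -860$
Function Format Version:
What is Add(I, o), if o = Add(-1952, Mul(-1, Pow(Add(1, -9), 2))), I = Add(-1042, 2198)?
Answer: -860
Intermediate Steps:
I = 1156
o = -2016 (o = Add(-1952, Mul(-1, Pow(-8, 2))) = Add(-1952, Mul(-1, 64)) = Add(-1952, -64) = -2016)
Add(I, o) = Add(1156, -2016) = -860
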